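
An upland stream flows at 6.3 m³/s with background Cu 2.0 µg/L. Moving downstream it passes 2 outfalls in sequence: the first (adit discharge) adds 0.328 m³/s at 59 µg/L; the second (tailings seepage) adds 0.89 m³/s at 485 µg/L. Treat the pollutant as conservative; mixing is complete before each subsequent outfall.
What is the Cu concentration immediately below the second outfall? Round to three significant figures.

Outfall 1: combined Q = 6.628 m³/s; C = (6.300·2.000 + 0.3280·59.00)/6.628 = 4.821 µg/L.
Outfall 2: combined Q = 7.518 m³/s; C = (6.628·4.821 + 0.8900·485.0)/7.518 = 61.67 µg/L.

61.7 µg/L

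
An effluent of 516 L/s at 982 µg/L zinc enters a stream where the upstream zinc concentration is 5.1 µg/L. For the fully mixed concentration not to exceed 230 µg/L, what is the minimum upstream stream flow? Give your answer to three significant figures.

Set C_mix = 230: (Q·5.100 + 516.0·982.0) / (Q + 516.0) = 230
→ Q = 516.0·(982.0 − 230)/(230 − 5.100) = 1725 L/s.

1730 L/s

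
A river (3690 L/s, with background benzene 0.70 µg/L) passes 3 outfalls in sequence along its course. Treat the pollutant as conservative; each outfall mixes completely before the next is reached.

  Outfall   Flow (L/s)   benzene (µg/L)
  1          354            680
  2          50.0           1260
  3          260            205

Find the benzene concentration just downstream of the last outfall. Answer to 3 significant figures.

82.6 µg/L

Outfall 1: combined Q = 4044 L/s; C = (3690·0.7000 + 354.0·680.0)/4044 = 60.16 µg/L.
Outfall 2: combined Q = 4094 L/s; C = (4044·60.16 + 50.00·1260)/4094 = 74.82 µg/L.
Outfall 3: combined Q = 4354 L/s; C = (4094·74.82 + 260.0·205.0)/4354 = 82.59 µg/L.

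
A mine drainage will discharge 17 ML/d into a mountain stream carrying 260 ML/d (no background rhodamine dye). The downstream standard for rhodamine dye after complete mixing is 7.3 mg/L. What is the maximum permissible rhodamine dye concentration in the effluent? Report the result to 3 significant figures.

119 mg/L

At the limit, (Qr·Cr + Qe·Cₑ)/(Qr + Qe) = 7.3:
Cₑ = (277.0·7.3 − 260.0·0) / 17.00 = 118.9 mg/L.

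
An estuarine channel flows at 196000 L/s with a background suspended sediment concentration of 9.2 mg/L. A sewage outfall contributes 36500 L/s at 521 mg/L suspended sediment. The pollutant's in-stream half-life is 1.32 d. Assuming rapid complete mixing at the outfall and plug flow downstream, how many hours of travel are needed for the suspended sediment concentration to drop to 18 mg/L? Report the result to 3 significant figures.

73.3 h

Mixed concentration C = ΣQC/ΣQ = (196000·9.200 + 36500·521.0) / 232500 = 20820000/232500 = 89.55 mg/L.
Half-life 1.32 d → k = ln 2 / 1.32 = 0.5251 d⁻¹.
89.55·exp(−k·t) = 18 → t = ln(89.55/18)/k = 264000 s = 73.33 h.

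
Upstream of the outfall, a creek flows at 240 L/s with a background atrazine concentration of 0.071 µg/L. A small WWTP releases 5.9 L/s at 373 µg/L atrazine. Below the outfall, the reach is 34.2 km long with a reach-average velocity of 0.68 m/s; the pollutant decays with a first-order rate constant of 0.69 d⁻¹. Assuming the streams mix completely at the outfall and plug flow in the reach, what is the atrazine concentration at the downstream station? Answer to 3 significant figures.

Conservation of mass: C = (240.0·0.07100 + 5.900·373.0) / 245.9 = 2218/245.9 = 9.019 µg/L.
Travel time t = 34.2·1000 / 0.68 = 50290 s = 13.97 h.
Applying C = C₀e^(−kt): 9.019 × 0.6692 = 6.036 µg/L.

6.04 µg/L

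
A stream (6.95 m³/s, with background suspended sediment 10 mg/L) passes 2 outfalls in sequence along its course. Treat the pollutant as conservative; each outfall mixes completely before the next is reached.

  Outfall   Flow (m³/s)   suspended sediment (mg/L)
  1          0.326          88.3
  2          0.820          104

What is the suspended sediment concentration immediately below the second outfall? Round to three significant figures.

22.7 mg/L

After outfall 1: Q = 6.950 + 0.3260 = 7.276 m³/s; C = (6.950·10.00 + 0.3260·88.30)/7.276 = 13.51 mg/L.
After outfall 2: Q = 7.276 + 0.8200 = 8.096 m³/s; C = (7.276·13.51 + 0.8200·104.0)/8.096 = 22.67 mg/L.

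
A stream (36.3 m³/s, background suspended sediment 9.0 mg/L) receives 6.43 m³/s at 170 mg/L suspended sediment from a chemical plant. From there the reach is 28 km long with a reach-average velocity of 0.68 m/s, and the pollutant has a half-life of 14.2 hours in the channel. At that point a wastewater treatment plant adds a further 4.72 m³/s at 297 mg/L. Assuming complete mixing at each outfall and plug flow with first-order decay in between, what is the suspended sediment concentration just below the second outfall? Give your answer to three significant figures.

46.7 mg/L

After mixing, C = (36.30·9.000 + 6.430·170.0) / 42.73 = 1420/42.73 = 33.23 mg/L; combined flow 42.73 m³/s.
Travel time t = 28·1000 / 0.68 = 41180 s = 11.44 h.
Half-life 14.2 h → k = ln 2 / 14.2 = 0.04881 h⁻¹ = 1.172 d⁻¹.
Applying C = C₀e^(−kt): 33.23 × 0.5722 = 19.01 mg/L.
At the second outfall, C = (42.73·19.01 + 4.720·297.0) / (42.73 + 4.720) = 46.66 mg/L.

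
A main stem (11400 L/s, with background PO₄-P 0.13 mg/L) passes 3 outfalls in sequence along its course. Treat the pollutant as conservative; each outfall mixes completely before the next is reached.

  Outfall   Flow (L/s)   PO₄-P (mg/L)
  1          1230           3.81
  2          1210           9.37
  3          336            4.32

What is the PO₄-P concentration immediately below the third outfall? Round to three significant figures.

1.34 mg/L

Outfall 1: combined Q = 12630 L/s; C = (11400·0.1300 + 1230·3.810)/12630 = 0.4884 mg/L.
Outfall 2: combined Q = 13840 L/s; C = (12630·0.4884 + 1210·9.370)/13840 = 1.265 mg/L.
Outfall 3: combined Q = 14180 L/s; C = (13840·1.265 + 336.0·4.320)/14180 = 1.337 mg/L.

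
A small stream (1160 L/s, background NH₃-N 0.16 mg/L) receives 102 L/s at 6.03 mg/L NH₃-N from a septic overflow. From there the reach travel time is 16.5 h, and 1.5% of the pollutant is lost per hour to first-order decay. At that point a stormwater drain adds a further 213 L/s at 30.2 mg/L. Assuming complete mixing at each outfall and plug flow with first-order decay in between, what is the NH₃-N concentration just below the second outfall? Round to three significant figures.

Flow-weighted average: C = (1160·0.1600 + 102.0·6.030) / 1262 = 800.7/1262 = 0.6344 mg/L; combined flow 1262 L/s.
1.5%/h lost → k = −ln(1 − 0.015) = 0.01511 h⁻¹.
Decay over the reach: 0.6344·exp(−kt) = 0.6344·0.7793 = 0.4944 mg/L.
Second outfall: C = (1262·0.4944 + 213.0·30.20)/1475 = 4.784 mg/L.

4.78 mg/L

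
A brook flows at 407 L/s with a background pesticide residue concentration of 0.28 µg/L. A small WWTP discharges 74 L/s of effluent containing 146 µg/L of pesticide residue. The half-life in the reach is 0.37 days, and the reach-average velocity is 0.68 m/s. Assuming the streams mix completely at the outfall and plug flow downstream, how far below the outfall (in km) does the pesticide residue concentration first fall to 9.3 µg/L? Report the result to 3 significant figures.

28.0 km

Flow-weighted average: C = (407.0·0.2800 + 74.00·146.0) / 481.0 = 10920/481.0 = 22.70 µg/L.
Half-life 0.37 d → k = ln 2 / 0.37 = 1.873 d⁻¹.
Set 22.70·exp(−k·t) = 9.3 → t = ln(22.70/9.3)/k = 41150 s = 11.43 h.
Distance = v·t = 0.68·41150 = 27980 m = 27.98 km.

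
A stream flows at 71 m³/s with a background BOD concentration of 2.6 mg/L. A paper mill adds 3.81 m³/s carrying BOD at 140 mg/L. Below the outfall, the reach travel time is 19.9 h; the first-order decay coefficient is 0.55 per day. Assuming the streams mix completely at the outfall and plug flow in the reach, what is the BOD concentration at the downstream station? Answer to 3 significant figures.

Mass balance: C = (71.00·2.600 + 3.810·140.0) / 74.81 = 718.0/74.81 = 9.598 mg/L.
After decay, C = 9.598 × e^(−kt) = 9.598 × 0.6338 = 6.083 mg/L.

6.08 mg/L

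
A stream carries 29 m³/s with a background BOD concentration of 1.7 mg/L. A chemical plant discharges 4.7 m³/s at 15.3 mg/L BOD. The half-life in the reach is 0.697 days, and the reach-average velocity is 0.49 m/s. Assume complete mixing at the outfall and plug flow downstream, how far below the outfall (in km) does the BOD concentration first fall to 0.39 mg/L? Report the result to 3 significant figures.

94.6 km

Conservation of mass: C = (29.00·1.700 + 4.700·15.30) / 33.70 = 121.2/33.70 = 3.597 mg/L.
Half-life 0.697 d → k = ln 2 / 0.697 = 0.9945 d⁻¹.
Set 3.597·exp(−k·t) = 0.39 → t = ln(3.597/0.39)/k = 193000 s = 53.62 h.
Distance = v·t = 0.49·193000 = 94580 m = 94.58 km.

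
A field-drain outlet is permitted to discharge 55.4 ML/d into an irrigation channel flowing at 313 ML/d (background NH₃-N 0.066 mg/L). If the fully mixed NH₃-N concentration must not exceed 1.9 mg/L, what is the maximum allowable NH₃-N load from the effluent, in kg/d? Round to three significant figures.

679 kg/d

Mass balance at the limit: 313.0·0.06600 + 55.40·Cₑ = 368.4·1.9 → Cₑ = 12.26 mg/L.
55.40 ML/d = 0.6412 m³/s. Load = 0.6412 m³/s × 12.26 g/m³ × 86 400 s/d = 679.3 kg/d.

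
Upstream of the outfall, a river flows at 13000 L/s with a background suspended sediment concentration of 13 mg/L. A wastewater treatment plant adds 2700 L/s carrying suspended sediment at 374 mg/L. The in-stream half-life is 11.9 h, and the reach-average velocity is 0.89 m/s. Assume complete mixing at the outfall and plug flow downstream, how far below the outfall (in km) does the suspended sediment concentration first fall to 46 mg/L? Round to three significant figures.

Conservation of mass: C = (13000·13.00 + 2700·374.0) / 15700 = 1179000/15700 = 75.08 mg/L.
Half-life 11.9 h → k = ln 2 / 11.9 = 0.05825 h⁻¹ = 1.398 d⁻¹.
Set 75.08·exp(−k·t) = 46 → t = ln(75.08/46)/k = 30280 s = 8.411 h.
Distance = v·t = 0.89·30280 = 26950 m = 26.95 km.

27.0 km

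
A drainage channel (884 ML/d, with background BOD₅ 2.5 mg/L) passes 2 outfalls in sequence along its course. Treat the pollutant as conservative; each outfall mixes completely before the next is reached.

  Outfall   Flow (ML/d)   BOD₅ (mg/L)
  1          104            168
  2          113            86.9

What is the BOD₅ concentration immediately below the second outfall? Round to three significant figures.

26.8 mg/L

Outfall 1: combined Q = 988.0 ML/d; C = (884.0·2.500 + 104.0·168.0)/988.0 = 19.92 mg/L.
Outfall 2: combined Q = 1101 ML/d; C = (988.0·19.92 + 113.0·86.90)/1101 = 26.80 mg/L.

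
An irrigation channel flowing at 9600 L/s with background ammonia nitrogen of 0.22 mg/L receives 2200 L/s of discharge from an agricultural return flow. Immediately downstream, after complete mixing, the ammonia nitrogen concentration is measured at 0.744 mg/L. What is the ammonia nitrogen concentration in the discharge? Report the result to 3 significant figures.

Mass balance: 9600·0.2200 + 2200·Cₑ = 11800·0.7440
→ Cₑ = (11800·0.7440 − 9600·0.2200) / 2200 = 3.031 mg/L.

3.03 mg/L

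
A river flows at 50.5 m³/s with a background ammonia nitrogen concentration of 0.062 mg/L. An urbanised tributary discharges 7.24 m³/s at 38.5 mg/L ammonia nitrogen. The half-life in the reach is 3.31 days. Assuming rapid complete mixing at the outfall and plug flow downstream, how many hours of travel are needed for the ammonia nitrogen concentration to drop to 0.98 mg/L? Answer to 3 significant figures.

Mass balance: C = (50.50·0.06200 + 7.240·38.50) / 57.74 = 281.9/57.74 = 4.882 mg/L.
Half-life 3.31 d → k = ln 2 / 3.31 = 0.2094 d⁻¹.
4.882·exp(−k·t) = 0.98 → t = ln(4.882/0.98)/k = 662500 s = 184.0 h.

184 h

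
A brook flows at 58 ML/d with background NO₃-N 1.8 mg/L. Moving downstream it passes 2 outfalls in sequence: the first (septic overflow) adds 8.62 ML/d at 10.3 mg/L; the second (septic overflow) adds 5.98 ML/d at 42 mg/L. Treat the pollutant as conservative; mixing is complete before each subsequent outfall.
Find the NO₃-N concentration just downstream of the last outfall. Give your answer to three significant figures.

6.12 mg/L

After outfall 1: Q = 58.00 + 8.620 = 66.62 ML/d; C = (58.00·1.800 + 8.620·10.30)/66.62 = 2.900 mg/L.
After outfall 2: Q = 66.62 + 5.980 = 72.60 ML/d; C = (66.62·2.900 + 5.980·42.00)/72.60 = 6.120 mg/L.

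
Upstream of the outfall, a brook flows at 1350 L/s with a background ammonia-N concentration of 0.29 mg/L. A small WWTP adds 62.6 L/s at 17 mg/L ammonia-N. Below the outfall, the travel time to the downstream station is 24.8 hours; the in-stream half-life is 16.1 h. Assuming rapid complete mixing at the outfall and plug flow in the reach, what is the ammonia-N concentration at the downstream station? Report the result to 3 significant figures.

Flow-weighted average: C = (1350·0.2900 + 62.60·17.00) / 1413 = 1456/1413 = 1.031 mg/L.
Half-life 16.1 h → k = ln 2 / 16.1 = 0.04305 h⁻¹ = 1.033 d⁻¹.
Decay over the reach: 1.031·exp(−kt) = 1.031·0.3438 = 0.3543 mg/L.

0.354 mg/L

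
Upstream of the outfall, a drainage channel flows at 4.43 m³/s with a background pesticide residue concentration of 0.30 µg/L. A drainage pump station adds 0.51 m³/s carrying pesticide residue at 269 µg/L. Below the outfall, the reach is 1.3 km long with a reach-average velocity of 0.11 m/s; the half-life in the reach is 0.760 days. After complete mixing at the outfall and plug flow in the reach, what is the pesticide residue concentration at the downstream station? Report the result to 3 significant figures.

After mixing, C = (4.430·0.3000 + 0.5100·269.0) / 4.940 = 138.5/4.940 = 28.04 µg/L.
Travel time t = 1.3·1000 / 0.11 = 11820 s = 3.283 h.
Half-life 0.760 d → k = ln 2 / 0.760 = 0.9120 d⁻¹.
Applying C = C₀e^(−kt): 28.04 × 0.8827 = 24.75 µg/L.

24.8 µg/L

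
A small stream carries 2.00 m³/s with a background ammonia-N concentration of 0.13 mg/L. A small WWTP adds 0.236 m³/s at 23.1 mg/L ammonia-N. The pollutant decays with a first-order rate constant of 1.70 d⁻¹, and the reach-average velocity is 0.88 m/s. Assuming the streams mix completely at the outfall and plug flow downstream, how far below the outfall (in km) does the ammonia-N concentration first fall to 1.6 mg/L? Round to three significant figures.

Mixed concentration C = ΣQC/ΣQ = (2.000·0.1300 + 0.2360·23.10) / 2.236 = 5.712/2.236 = 2.554 mg/L.
Set 2.554·exp(−k·t) = 1.6 → t = ln(2.554/1.6)/k = 23780 s = 6.604 h.
Distance = v·t = 0.88·23780 = 20920 m = 20.92 km.

20.9 km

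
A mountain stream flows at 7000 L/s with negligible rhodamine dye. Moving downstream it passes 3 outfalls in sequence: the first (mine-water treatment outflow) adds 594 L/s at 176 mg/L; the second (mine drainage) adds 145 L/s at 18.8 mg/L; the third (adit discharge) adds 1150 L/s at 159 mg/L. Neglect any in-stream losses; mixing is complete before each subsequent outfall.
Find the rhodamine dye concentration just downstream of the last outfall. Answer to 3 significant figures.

32.6 mg/L

Outfall 1: combined Q = 7594 L/s; C = (7000·0 + 594.0·176.0)/7594 = 13.77 mg/L.
Outfall 2: combined Q = 7739 L/s; C = (7594·13.77 + 145.0·18.80)/7739 = 13.86 mg/L.
Outfall 3: combined Q = 8889 L/s; C = (7739·13.86 + 1150·159.0)/8889 = 32.64 mg/L.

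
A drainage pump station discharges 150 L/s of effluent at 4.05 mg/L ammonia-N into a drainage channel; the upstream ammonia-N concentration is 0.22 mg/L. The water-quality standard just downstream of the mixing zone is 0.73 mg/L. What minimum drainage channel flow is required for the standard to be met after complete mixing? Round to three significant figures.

976 L/s

Set C_mix = 0.73: (Q·0.2200 + 150.0·4.050) / (Q + 150.0) = 0.73
→ Q = 150.0·(4.050 − 0.73)/(0.73 − 0.2200) = 976.5 L/s.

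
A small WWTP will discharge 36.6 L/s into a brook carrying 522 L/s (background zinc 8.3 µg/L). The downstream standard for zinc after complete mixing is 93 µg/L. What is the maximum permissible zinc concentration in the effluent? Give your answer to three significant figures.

1300 µg/L

At the limit, (Qr·Cr + Qe·Cₑ)/(Qr + Qe) = 93:
Cₑ = (558.6·93 − 522.0·8.300) / 36.60 = 1301 µg/L.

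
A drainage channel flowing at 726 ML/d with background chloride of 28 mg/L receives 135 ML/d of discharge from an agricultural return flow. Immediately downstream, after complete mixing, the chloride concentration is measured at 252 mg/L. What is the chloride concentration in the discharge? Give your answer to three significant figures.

Mass balance: 726.0·28.00 + 135.0·Cₑ = 861.0·252.0
→ Cₑ = (861.0·252.0 − 726.0·28.00) / 135.0 = 1457 mg/L.

1460 mg/L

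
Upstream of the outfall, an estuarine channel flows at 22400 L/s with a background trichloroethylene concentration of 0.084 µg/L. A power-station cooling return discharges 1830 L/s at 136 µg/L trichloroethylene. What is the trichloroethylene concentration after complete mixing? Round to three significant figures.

Flow-weighted average: C = (22400·0.08400 + 1830·136.0) / 24230 = 250800/24230 = 10.35 µg/L.

10.3 µg/L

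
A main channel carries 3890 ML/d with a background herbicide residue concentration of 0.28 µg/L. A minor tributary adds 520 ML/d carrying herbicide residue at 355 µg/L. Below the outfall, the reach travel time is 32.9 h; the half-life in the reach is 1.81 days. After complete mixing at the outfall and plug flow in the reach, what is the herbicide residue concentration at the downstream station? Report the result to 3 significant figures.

Flow-weighted average: C = (3890·0.2800 + 520.0·355.0) / 4410 = 185700/4410 = 42.11 µg/L.
Half-life 1.81 d → k = ln 2 / 1.81 = 0.3830 d⁻¹.
First-order decay: C = 42.11·exp(−k·t) = 42.11·0.5916 = 24.91 µg/L.

24.9 µg/L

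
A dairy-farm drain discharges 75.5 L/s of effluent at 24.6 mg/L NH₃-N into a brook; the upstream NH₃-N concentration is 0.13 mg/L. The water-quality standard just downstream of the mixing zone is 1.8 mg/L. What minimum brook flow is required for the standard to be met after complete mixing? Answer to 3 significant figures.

1030 L/s

Set C_mix = 1.8: (Q·0.1300 + 75.50·24.60) / (Q + 75.50) = 1.8
→ Q = 75.50·(24.60 − 1.8)/(1.8 − 0.1300) = 1031 L/s.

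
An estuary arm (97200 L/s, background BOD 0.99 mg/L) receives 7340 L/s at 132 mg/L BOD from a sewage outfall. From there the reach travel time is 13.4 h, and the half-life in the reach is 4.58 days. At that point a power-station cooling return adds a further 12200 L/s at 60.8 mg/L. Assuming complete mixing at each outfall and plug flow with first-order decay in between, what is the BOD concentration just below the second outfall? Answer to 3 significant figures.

14.7 mg/L

Mass balance: C = (97200·0.9900 + 7340·132.0) / 104500 = 1065000/104500 = 10.19 mg/L; combined flow 104500 L/s.
Half-life 4.58 d → k = ln 2 / 4.58 = 0.1513 d⁻¹.
Applying C = C₀e^(−kt): 10.19 × 0.9190 = 9.363 mg/L.
At the second outfall, C = (104500·9.363 + 12200·60.80) / (104500 + 12200) = 14.74 mg/L.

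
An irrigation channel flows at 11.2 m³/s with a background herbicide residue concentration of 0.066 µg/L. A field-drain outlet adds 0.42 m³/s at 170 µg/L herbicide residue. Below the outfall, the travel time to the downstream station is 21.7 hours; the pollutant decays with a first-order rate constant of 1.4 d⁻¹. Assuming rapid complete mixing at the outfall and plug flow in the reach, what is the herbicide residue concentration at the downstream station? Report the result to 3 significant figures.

Mixed concentration C = ΣQC/ΣQ = (11.20·0.06600 + 0.4200·170.0) / 11.62 = 72.14/11.62 = 6.208 µg/L.
First-order decay: C = 6.208·exp(−k·t) = 6.208·0.2820 = 1.751 µg/L.

1.75 µg/L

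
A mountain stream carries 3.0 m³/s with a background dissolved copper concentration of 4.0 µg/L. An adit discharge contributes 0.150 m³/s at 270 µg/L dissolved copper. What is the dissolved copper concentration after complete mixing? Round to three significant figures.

Mixed concentration C = ΣQC/ΣQ = (3.000·4.000 + 0.1500·270.0) / 3.150 = 52.50/3.150 = 16.67 µg/L.

16.7 µg/L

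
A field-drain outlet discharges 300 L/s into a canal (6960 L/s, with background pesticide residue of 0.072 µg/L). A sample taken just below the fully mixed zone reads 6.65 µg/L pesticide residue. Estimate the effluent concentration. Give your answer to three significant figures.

159 µg/L

Mass balance: 6960·0.07200 + 300.0·Cₑ = 7260·6.650
→ Cₑ = (7260·6.650 − 6960·0.07200) / 300.0 = 159.3 µg/L.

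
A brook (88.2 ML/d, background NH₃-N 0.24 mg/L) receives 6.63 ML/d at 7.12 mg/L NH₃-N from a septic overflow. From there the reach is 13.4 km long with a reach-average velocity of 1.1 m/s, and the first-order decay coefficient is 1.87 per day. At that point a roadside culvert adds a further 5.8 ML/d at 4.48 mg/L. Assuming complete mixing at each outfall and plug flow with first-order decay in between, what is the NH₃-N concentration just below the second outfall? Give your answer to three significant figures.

Flow-weighted average: C = (88.20·0.2400 + 6.630·7.120) / 94.83 = 68.37/94.83 = 0.7210 mg/L; combined flow 94.83 ML/d.
Travel time t = 13.4·1000 / 1.1 = 12180 s = 3.384 h.
Applying C = C₀e^(−kt): 0.7210 × 0.7682 = 0.5539 mg/L.
Second outfall: C = (94.83·0.5539 + 5.800·4.480)/100.6 = 0.7802 mg/L.

0.780 mg/L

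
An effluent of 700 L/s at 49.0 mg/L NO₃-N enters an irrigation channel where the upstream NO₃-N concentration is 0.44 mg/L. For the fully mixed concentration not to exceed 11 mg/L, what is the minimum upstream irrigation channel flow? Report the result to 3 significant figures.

Set C_mix = 11: (Q·0.4400 + 700.0·49.00) / (Q + 700.0) = 11
→ Q = 700.0·(49.00 − 11)/(11 − 0.4400) = 2519 L/s.

2520 L/s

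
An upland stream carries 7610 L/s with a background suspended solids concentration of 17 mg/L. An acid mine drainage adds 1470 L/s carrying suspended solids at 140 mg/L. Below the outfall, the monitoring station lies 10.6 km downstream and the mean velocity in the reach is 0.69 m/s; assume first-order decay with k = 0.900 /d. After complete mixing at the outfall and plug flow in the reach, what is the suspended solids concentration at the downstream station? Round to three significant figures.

31.5 mg/L

Mixed concentration C = ΣQC/ΣQ = (7610·17.00 + 1470·140.0) / 9080 = 335200/9080 = 36.91 mg/L.
Travel time t = 10.6·1000 / 0.69 = 15360 s = 4.267 h.
First-order decay: C = 36.91·exp(−k·t) = 36.91·0.8521 = 31.45 mg/L.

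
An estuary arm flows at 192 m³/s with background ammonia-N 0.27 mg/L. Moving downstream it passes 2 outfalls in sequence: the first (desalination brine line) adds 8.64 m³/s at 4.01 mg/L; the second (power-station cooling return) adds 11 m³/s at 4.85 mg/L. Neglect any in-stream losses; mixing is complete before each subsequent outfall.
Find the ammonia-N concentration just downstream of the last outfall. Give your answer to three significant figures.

0.661 mg/L

Below outfall 1: Q → 200.6 m³/s, C = (192.0·0.2700 + 8.640·4.010)/200.6 = 0.4311 mg/L.
Below outfall 2: Q → 211.6 m³/s, C = (200.6·0.4311 + 11.00·4.850)/211.6 = 0.6607 mg/L.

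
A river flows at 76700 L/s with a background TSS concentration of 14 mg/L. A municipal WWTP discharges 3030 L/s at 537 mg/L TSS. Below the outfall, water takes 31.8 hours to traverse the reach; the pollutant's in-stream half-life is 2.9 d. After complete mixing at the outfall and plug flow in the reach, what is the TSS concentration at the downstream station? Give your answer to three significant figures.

Conservation of mass: C = (76700·14.00 + 3030·537.0) / 79730 = 2701000/79730 = 33.88 mg/L.
Half-life 2.9 d → k = ln 2 / 2.9 = 0.2390 d⁻¹.
Applying C = C₀e^(−kt): 33.88 × 0.7286 = 24.68 mg/L.

24.7 mg/L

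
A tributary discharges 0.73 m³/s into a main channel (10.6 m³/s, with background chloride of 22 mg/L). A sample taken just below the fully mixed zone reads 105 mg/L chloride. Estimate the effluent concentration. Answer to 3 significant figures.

Mass balance: 10.60·22.00 + 0.7300·Cₑ = 11.33·105.0
→ Cₑ = (11.33·105.0 − 10.60·22.00) / 0.7300 = 1310 mg/L.

1310 mg/L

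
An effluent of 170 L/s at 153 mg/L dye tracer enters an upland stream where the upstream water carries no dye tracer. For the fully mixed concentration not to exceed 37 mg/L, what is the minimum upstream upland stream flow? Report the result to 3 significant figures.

Set C_mix = 37: (Q·0 + 170.0·153.0) / (Q + 170.0) = 37
→ Q = 170.0·(153.0 − 37)/(37 − 0) = 533.0 L/s.

533 L/s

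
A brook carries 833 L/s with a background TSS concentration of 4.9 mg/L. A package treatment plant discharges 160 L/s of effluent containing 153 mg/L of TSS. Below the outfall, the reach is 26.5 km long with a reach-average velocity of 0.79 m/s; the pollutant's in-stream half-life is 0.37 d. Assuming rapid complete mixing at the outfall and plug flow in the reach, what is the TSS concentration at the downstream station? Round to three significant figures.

13.9 mg/L

Flow-weighted average: C = (833.0·4.900 + 160.0·153.0) / 993.0 = 28560/993.0 = 28.76 mg/L.
Travel time t = 26.5·1000 / 0.79 = 33540 s = 9.318 h.
Half-life 0.37 d → k = ln 2 / 0.37 = 1.873 d⁻¹.
First-order decay: C = 28.76·exp(−k·t) = 28.76·0.4832 = 13.90 mg/L.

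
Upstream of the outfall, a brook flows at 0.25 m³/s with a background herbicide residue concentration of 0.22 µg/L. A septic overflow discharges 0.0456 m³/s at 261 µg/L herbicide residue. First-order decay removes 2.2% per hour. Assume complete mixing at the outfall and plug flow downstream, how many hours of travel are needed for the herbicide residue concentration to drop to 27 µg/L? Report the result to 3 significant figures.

18.2 h

Conservation of mass: C = (0.2500·0.2200 + 0.04560·261.0) / 0.2956 = 11.96/0.2956 = 40.45 µg/L.
2.2%/h lost → k = −ln(1 − 0.022) = 0.02225 h⁻¹.
40.45·exp(−k·t) = 27 → t = ln(40.45/27)/k = 65410 s = 18.17 h.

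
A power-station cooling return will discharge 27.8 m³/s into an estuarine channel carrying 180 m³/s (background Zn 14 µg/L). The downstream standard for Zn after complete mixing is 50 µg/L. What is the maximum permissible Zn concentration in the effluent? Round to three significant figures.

283 µg/L

At the limit, (Qr·Cr + Qe·Cₑ)/(Qr + Qe) = 50:
Cₑ = (207.8·50 − 180.0·14.00) / 27.80 = 283.1 µg/L.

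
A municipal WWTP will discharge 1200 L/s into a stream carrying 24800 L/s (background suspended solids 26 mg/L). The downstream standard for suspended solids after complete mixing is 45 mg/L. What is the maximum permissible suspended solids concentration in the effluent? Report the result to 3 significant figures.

438 mg/L

At the limit, (Qr·Cr + Qe·Cₑ)/(Qr + Qe) = 45:
Cₑ = (26000·45 − 24800·26.00) / 1200 = 437.7 mg/L.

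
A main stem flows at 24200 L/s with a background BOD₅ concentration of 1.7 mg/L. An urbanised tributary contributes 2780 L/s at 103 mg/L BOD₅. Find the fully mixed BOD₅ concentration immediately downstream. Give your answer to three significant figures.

Flow-weighted average: C = (24200·1.700 + 2780·103.0) / 26980 = 327500/26980 = 12.14 mg/L.

12.1 mg/L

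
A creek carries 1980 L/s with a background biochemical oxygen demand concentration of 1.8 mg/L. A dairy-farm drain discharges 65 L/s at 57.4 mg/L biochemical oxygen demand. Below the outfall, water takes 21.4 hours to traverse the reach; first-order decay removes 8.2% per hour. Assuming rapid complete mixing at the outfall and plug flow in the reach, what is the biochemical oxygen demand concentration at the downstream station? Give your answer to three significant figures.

0.572 mg/L

Mass balance: C = (1980·1.800 + 65.00·57.40) / 2045 = 7295/2045 = 3.567 mg/L.
8.2%/h lost → k = −ln(1 − 0.082) = 0.08556 h⁻¹.
First-order decay: C = 3.567·exp(−k·t) = 3.567·0.1603 = 0.5717 mg/L.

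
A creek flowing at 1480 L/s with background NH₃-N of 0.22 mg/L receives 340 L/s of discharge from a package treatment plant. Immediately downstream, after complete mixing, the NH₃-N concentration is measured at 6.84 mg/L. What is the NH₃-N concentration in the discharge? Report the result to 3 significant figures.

Mass balance: 1480·0.2200 + 340.0·Cₑ = 1820·6.840
→ Cₑ = (1820·6.840 − 1480·0.2200) / 340.0 = 35.66 mg/L.

35.7 mg/L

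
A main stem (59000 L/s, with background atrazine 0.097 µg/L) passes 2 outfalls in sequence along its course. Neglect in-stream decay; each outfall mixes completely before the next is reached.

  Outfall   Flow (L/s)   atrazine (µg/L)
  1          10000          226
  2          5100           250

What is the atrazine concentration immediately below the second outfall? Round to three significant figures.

47.8 µg/L

Outfall 1: combined Q = 69000 L/s; C = (59000·0.09700 + 10000·226.0)/69000 = 32.84 µg/L.
Outfall 2: combined Q = 74100 L/s; C = (69000·32.84 + 5100·250.0)/74100 = 47.78 µg/L.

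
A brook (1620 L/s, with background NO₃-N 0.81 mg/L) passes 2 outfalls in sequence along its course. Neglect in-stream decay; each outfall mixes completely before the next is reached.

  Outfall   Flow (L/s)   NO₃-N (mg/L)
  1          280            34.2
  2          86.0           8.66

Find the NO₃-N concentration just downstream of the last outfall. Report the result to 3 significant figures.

After outfall 1: Q = 1620 + 280.0 = 1900 L/s; C = (1620·0.8100 + 280.0·34.20)/1900 = 5.731 mg/L.
After outfall 2: Q = 1900 + 86.00 = 1986 L/s; C = (1900·5.731 + 86.00·8.660)/1986 = 5.857 mg/L.

5.86 mg/L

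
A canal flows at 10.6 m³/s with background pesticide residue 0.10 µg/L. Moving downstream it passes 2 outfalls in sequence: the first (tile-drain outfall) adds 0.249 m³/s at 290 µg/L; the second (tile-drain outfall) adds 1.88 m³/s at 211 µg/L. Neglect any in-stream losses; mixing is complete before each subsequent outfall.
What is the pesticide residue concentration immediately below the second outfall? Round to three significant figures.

Below outfall 1: Q → 10.85 m³/s, C = (10.60·0.1000 + 0.2490·290.0)/10.85 = 6.754 µg/L.
Below outfall 2: Q → 12.73 m³/s, C = (10.85·6.754 + 1.880·211.0)/12.73 = 36.92 µg/L.

36.9 µg/L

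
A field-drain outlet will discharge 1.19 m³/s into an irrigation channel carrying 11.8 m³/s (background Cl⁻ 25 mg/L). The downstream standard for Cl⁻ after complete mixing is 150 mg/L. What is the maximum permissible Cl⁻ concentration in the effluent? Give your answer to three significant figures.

At the limit, (Qr·Cr + Qe·Cₑ)/(Qr + Qe) = 150:
Cₑ = (12.99·150 − 11.80·25.00) / 1.190 = 1389 mg/L.

1390 mg/L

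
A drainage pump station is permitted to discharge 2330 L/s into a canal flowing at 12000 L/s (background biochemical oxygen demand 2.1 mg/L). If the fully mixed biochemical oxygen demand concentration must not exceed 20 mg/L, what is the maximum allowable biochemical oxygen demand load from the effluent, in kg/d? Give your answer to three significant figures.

22600 kg/d

Mass balance at the limit: 12000·2.100 + 2330·Cₑ = 14330·20 → Cₑ = 112.2 mg/L.
2330 L/s = 2.330 m³/s. Load = 2.330 m³/s × 112.2 g/m³ × 86 400 s/d = 22580 kg/d.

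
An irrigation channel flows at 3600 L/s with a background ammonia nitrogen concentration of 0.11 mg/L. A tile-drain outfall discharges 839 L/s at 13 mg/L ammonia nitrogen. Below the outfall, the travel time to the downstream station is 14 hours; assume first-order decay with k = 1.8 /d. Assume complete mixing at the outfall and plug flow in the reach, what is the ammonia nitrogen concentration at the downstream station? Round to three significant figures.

Mixed concentration C = ΣQC/ΣQ = (3600·0.1100 + 839.0·13.00) / 4439 = 11300/4439 = 2.546 mg/L.
Applying C = C₀e^(−kt): 2.546 × 0.3499 = 0.8910 mg/L.

0.891 mg/L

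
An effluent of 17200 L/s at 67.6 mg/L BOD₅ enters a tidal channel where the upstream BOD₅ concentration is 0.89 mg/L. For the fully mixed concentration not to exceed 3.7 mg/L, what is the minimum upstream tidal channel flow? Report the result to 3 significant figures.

Set C_mix = 3.7: (Q·0.8900 + 17200·67.60) / (Q + 17200) = 3.7
→ Q = 17200·(67.60 − 3.7)/(3.7 − 0.8900) = 391100 L/s.

391000 L/s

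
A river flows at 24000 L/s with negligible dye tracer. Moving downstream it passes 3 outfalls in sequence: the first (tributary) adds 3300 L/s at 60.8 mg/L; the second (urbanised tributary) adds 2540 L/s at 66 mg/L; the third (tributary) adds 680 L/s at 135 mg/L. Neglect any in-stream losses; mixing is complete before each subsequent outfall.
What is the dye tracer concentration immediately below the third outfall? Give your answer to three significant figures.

15.1 mg/L

After outfall 1: Q = 24000 + 3300 = 27300 L/s; C = (24000·0 + 3300·60.80)/27300 = 7.349 mg/L.
After outfall 2: Q = 27300 + 2540 = 29840 L/s; C = (27300·7.349 + 2540·66.00)/29840 = 12.34 mg/L.
After outfall 3: Q = 29840 + 680.0 = 30520 L/s; C = (29840·12.34 + 680.0·135.0)/30520 = 15.07 mg/L.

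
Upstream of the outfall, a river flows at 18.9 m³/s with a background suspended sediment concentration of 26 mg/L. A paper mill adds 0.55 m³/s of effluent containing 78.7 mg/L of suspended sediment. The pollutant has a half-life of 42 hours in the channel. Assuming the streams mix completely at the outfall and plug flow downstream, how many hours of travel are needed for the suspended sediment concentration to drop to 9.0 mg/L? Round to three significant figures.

67.7 h

Mass balance: C = (18.90·26.00 + 0.5500·78.70) / 19.45 = 534.7/19.45 = 27.49 mg/L.
Half-life 42 h → k = ln 2 / 42 = 0.01650 h⁻¹ = 0.3961 d⁻¹.
27.49·exp(−k·t) = 9.0 → t = ln(27.49/9.0)/k = 243600 s = 67.66 h.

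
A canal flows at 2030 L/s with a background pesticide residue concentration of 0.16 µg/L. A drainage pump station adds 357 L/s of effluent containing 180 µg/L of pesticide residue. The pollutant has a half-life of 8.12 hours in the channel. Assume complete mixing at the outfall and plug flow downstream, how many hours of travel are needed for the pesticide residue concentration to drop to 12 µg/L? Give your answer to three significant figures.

9.52 h

Mass balance: C = (2030·0.1600 + 357.0·180.0) / 2387 = 64580/2387 = 27.06 µg/L.
Half-life 8.12 h → k = ln 2 / 8.12 = 0.08536 h⁻¹ = 2.049 d⁻¹.
27.06·exp(−k·t) = 12 → t = ln(27.06/12)/k = 34290 s = 9.524 h.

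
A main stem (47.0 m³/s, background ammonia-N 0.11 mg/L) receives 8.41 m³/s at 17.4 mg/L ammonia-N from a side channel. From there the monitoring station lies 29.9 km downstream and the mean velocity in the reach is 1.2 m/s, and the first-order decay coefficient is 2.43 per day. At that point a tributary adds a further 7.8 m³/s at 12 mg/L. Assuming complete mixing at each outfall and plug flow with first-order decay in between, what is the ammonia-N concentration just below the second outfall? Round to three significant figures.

After mixing, C = (47.00·0.1100 + 8.410·17.40) / 55.41 = 151.5/55.41 = 2.734 mg/L; combined flow 55.41 m³/s.
Travel time t = 29.9·1000 / 1.2 = 24920 s = 6.921 h.
Applying C = C₀e^(−kt): 2.734 × 0.4962 = 1.357 mg/L.
Second outfall: C = (55.41·1.357 + 7.800·12.00)/63.21 = 2.670 mg/L.

2.67 mg/L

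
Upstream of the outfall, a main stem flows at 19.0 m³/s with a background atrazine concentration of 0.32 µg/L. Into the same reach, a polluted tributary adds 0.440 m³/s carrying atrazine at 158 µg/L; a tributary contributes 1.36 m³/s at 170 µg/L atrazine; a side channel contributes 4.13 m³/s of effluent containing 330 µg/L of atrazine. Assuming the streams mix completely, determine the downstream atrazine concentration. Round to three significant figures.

Conservation of mass: C = (19.00·0.3200 + 0.4400·158.0 + 1.360·170.0 + 4.130·330.0) / 24.93 = 1670/24.93 = 66.98 µg/L.

67.0 µg/L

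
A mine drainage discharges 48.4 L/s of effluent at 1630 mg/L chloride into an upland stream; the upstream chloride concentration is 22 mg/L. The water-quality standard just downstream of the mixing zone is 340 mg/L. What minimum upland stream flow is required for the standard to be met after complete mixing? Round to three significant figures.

Set C_mix = 340: (Q·22.00 + 48.40·1630) / (Q + 48.40) = 340
→ Q = 48.40·(1630 − 340)/(340 − 22.00) = 196.3 L/s.

196 L/s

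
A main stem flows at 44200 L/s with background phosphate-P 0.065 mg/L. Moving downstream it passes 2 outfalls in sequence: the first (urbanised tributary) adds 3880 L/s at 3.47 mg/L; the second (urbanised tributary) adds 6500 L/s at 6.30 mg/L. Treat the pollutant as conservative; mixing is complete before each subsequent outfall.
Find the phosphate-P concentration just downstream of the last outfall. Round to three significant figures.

1.05 mg/L

Outfall 1: combined Q = 48080 L/s; C = (44200·0.06500 + 3880·3.470)/48080 = 0.3398 mg/L.
Outfall 2: combined Q = 54580 L/s; C = (48080·0.3398 + 6500·6.300)/54580 = 1.050 mg/L.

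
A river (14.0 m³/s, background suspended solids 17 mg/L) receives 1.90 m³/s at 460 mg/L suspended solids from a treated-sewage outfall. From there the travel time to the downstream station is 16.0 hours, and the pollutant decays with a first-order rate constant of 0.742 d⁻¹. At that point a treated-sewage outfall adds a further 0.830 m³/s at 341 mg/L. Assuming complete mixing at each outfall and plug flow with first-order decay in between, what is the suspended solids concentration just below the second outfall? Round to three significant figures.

57.4 mg/L

Mixed concentration C = ΣQC/ΣQ = (14.00·17.00 + 1.900·460.0) / 15.90 = 1112/15.90 = 69.94 mg/L; combined flow 15.90 m³/s.
Decay over the reach: 69.94·exp(−kt) = 69.94·0.6098 = 42.65 mg/L.
At the second outfall, C = (15.90·42.65 + 0.8300·341.0) / (15.90 + 0.8300) = 57.45 mg/L.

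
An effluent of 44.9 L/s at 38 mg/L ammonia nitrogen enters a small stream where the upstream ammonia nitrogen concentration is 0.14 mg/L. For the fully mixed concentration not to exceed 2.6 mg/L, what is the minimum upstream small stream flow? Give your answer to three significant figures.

Set C_mix = 2.6: (Q·0.1400 + 44.90·38.00) / (Q + 44.90) = 2.6
→ Q = 44.90·(38.00 − 2.6)/(2.6 − 0.1400) = 646.1 L/s.

646 L/s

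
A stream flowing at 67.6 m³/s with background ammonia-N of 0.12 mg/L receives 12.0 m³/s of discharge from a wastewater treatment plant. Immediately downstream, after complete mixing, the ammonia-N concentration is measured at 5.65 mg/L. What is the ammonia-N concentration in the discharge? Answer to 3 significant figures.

Mass balance: 67.60·0.1200 + 12.00·Cₑ = 79.60·5.650
→ Cₑ = (79.60·5.650 − 67.60·0.1200) / 12.00 = 36.80 mg/L.

36.8 mg/L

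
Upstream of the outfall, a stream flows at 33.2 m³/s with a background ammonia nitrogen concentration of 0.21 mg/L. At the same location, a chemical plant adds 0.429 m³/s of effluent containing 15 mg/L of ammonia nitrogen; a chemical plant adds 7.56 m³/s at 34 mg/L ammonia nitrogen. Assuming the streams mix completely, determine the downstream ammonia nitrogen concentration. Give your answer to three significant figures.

6.57 mg/L

Mass balance: C = (33.20·0.2100 + 0.4290·15.00 + 7.560·34.00) / 41.19 = 270.4/41.19 = 6.566 mg/L.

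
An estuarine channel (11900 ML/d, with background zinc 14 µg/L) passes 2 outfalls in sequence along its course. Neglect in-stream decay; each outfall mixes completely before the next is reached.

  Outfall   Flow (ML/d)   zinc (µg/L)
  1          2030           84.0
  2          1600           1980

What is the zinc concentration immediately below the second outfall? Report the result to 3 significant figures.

After outfall 1: Q = 11900 + 2030 = 13930 ML/d; C = (11900·14.00 + 2030·84.00)/13930 = 24.20 µg/L.
After outfall 2: Q = 13930 + 1600 = 15530 ML/d; C = (13930·24.20 + 1600·1980)/15530 = 225.7 µg/L.

226 µg/L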